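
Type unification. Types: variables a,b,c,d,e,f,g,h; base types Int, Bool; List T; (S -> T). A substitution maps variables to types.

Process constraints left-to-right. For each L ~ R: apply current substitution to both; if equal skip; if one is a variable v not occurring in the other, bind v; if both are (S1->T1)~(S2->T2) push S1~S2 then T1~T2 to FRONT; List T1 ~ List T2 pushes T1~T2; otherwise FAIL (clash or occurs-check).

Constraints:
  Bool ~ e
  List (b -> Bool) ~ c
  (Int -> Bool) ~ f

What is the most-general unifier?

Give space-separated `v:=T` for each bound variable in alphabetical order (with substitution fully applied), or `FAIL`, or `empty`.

step 1: unify Bool ~ e  [subst: {-} | 2 pending]
  bind e := Bool
step 2: unify List (b -> Bool) ~ c  [subst: {e:=Bool} | 1 pending]
  bind c := List (b -> Bool)
step 3: unify (Int -> Bool) ~ f  [subst: {e:=Bool, c:=List (b -> Bool)} | 0 pending]
  bind f := (Int -> Bool)

Answer: c:=List (b -> Bool) e:=Bool f:=(Int -> Bool)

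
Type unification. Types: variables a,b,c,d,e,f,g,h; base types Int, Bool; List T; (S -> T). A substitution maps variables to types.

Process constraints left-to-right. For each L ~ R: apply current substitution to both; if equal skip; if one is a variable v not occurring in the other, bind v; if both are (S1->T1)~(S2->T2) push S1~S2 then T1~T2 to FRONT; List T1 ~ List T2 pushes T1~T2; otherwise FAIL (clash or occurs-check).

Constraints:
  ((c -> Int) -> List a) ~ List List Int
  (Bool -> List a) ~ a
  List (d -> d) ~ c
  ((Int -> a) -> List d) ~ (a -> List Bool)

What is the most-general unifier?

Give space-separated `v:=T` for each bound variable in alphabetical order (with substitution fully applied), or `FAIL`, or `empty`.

step 1: unify ((c -> Int) -> List a) ~ List List Int  [subst: {-} | 3 pending]
  clash: ((c -> Int) -> List a) vs List List Int

Answer: FAIL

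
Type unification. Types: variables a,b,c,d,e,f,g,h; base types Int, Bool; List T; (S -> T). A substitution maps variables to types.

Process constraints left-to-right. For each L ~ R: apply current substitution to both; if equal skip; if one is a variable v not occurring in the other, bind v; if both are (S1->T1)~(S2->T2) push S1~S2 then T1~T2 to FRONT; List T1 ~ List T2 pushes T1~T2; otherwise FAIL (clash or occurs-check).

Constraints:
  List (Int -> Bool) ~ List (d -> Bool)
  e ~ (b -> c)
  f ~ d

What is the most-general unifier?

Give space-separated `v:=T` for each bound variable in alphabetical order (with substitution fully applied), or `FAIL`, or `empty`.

step 1: unify List (Int -> Bool) ~ List (d -> Bool)  [subst: {-} | 2 pending]
  -> decompose List: push (Int -> Bool)~(d -> Bool)
step 2: unify (Int -> Bool) ~ (d -> Bool)  [subst: {-} | 2 pending]
  -> decompose arrow: push Int~d, Bool~Bool
step 3: unify Int ~ d  [subst: {-} | 3 pending]
  bind d := Int
step 4: unify Bool ~ Bool  [subst: {d:=Int} | 2 pending]
  -> identical, skip
step 5: unify e ~ (b -> c)  [subst: {d:=Int} | 1 pending]
  bind e := (b -> c)
step 6: unify f ~ Int  [subst: {d:=Int, e:=(b -> c)} | 0 pending]
  bind f := Int

Answer: d:=Int e:=(b -> c) f:=Int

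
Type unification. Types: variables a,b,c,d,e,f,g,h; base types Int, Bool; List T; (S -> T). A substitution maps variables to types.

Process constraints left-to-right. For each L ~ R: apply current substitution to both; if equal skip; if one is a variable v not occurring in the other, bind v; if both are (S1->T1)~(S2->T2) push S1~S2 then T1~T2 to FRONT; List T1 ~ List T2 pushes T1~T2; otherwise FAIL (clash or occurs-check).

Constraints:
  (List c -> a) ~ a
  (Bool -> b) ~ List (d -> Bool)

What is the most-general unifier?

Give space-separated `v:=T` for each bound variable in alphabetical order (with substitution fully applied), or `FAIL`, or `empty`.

step 1: unify (List c -> a) ~ a  [subst: {-} | 1 pending]
  occurs-check fail

Answer: FAIL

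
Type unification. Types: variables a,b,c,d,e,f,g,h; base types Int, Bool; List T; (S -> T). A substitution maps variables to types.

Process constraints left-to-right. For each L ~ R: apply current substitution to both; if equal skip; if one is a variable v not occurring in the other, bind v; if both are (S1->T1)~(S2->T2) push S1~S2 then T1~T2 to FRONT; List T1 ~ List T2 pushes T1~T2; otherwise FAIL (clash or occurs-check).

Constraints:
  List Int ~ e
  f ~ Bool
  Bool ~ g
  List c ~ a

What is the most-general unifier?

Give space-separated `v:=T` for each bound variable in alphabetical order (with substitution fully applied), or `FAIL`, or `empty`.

step 1: unify List Int ~ e  [subst: {-} | 3 pending]
  bind e := List Int
step 2: unify f ~ Bool  [subst: {e:=List Int} | 2 pending]
  bind f := Bool
step 3: unify Bool ~ g  [subst: {e:=List Int, f:=Bool} | 1 pending]
  bind g := Bool
step 4: unify List c ~ a  [subst: {e:=List Int, f:=Bool, g:=Bool} | 0 pending]
  bind a := List c

Answer: a:=List c e:=List Int f:=Bool g:=Bool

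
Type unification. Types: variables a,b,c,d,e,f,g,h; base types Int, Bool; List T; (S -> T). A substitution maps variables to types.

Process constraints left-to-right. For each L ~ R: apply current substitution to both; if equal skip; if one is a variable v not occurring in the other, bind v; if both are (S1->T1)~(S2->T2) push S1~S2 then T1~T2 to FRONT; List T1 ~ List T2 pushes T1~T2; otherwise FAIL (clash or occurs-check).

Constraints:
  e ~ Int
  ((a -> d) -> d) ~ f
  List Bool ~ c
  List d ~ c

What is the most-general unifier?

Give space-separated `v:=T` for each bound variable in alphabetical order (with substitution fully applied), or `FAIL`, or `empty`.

step 1: unify e ~ Int  [subst: {-} | 3 pending]
  bind e := Int
step 2: unify ((a -> d) -> d) ~ f  [subst: {e:=Int} | 2 pending]
  bind f := ((a -> d) -> d)
step 3: unify List Bool ~ c  [subst: {e:=Int, f:=((a -> d) -> d)} | 1 pending]
  bind c := List Bool
step 4: unify List d ~ List Bool  [subst: {e:=Int, f:=((a -> d) -> d), c:=List Bool} | 0 pending]
  -> decompose List: push d~Bool
step 5: unify d ~ Bool  [subst: {e:=Int, f:=((a -> d) -> d), c:=List Bool} | 0 pending]
  bind d := Bool

Answer: c:=List Bool d:=Bool e:=Int f:=((a -> Bool) -> Bool)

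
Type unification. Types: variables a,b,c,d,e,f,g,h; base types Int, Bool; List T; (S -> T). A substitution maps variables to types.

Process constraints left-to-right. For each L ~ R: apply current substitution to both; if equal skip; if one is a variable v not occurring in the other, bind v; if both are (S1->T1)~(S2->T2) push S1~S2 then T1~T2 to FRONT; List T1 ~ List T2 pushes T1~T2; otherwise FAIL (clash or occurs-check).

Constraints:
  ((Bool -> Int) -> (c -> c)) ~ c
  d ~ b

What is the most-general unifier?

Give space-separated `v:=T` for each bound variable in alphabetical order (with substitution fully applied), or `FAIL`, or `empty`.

step 1: unify ((Bool -> Int) -> (c -> c)) ~ c  [subst: {-} | 1 pending]
  occurs-check fail

Answer: FAIL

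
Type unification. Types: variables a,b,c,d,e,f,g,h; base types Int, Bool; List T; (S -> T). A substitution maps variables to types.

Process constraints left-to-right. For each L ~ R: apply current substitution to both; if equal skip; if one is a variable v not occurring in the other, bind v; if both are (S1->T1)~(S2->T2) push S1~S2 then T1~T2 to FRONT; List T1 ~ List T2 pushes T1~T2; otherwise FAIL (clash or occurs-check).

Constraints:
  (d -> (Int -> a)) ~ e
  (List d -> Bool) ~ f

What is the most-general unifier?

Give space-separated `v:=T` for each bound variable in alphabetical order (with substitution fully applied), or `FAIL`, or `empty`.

Answer: e:=(d -> (Int -> a)) f:=(List d -> Bool)

Derivation:
step 1: unify (d -> (Int -> a)) ~ e  [subst: {-} | 1 pending]
  bind e := (d -> (Int -> a))
step 2: unify (List d -> Bool) ~ f  [subst: {e:=(d -> (Int -> a))} | 0 pending]
  bind f := (List d -> Bool)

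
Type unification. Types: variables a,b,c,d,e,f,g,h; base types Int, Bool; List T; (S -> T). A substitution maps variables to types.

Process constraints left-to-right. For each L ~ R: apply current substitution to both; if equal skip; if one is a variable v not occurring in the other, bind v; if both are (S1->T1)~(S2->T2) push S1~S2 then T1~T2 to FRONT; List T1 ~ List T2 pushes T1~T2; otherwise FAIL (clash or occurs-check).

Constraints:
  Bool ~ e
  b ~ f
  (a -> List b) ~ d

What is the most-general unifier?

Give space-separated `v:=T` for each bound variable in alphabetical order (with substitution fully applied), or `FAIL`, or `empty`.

step 1: unify Bool ~ e  [subst: {-} | 2 pending]
  bind e := Bool
step 2: unify b ~ f  [subst: {e:=Bool} | 1 pending]
  bind b := f
step 3: unify (a -> List f) ~ d  [subst: {e:=Bool, b:=f} | 0 pending]
  bind d := (a -> List f)

Answer: b:=f d:=(a -> List f) e:=Bool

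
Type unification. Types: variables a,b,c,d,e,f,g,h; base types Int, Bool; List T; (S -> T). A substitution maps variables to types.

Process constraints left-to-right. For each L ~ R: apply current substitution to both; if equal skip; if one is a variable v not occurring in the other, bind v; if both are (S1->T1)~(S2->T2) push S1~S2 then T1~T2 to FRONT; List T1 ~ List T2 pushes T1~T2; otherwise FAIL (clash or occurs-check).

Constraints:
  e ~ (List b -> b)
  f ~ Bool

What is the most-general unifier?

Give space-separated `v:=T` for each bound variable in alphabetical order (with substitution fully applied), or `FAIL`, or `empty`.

Answer: e:=(List b -> b) f:=Bool

Derivation:
step 1: unify e ~ (List b -> b)  [subst: {-} | 1 pending]
  bind e := (List b -> b)
step 2: unify f ~ Bool  [subst: {e:=(List b -> b)} | 0 pending]
  bind f := Bool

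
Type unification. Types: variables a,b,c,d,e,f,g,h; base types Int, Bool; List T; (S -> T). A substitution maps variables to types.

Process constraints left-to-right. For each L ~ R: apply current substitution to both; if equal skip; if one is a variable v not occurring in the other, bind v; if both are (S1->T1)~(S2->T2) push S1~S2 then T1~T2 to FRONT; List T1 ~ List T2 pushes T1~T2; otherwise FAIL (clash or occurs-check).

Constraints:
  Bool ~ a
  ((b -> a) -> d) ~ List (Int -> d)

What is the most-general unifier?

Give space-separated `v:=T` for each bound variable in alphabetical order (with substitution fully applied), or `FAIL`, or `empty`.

Answer: FAIL

Derivation:
step 1: unify Bool ~ a  [subst: {-} | 1 pending]
  bind a := Bool
step 2: unify ((b -> Bool) -> d) ~ List (Int -> d)  [subst: {a:=Bool} | 0 pending]
  clash: ((b -> Bool) -> d) vs List (Int -> d)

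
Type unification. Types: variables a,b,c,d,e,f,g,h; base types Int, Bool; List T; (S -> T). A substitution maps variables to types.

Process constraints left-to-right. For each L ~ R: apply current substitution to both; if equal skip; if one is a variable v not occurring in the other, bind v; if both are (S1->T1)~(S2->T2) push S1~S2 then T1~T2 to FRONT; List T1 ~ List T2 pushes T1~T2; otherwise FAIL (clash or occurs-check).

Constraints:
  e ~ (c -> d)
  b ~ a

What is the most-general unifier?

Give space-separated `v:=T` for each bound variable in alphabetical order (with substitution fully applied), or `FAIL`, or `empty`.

step 1: unify e ~ (c -> d)  [subst: {-} | 1 pending]
  bind e := (c -> d)
step 2: unify b ~ a  [subst: {e:=(c -> d)} | 0 pending]
  bind b := a

Answer: b:=a e:=(c -> d)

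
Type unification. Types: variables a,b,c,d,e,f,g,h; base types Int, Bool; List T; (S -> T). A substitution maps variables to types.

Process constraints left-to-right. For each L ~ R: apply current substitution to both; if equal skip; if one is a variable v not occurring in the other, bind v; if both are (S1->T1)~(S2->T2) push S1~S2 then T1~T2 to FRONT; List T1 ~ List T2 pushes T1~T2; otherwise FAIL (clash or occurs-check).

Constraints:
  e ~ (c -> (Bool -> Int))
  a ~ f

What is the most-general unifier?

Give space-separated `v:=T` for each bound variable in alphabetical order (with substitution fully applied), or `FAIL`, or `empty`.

step 1: unify e ~ (c -> (Bool -> Int))  [subst: {-} | 1 pending]
  bind e := (c -> (Bool -> Int))
step 2: unify a ~ f  [subst: {e:=(c -> (Bool -> Int))} | 0 pending]
  bind a := f

Answer: a:=f e:=(c -> (Bool -> Int))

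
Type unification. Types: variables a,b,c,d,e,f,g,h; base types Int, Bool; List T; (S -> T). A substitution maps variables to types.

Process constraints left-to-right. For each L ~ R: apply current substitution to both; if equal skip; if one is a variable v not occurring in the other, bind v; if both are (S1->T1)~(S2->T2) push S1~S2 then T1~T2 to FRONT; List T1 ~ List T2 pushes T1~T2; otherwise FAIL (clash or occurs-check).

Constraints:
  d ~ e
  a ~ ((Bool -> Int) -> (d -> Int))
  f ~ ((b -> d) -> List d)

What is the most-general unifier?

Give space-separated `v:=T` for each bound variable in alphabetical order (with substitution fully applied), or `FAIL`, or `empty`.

Answer: a:=((Bool -> Int) -> (e -> Int)) d:=e f:=((b -> e) -> List e)

Derivation:
step 1: unify d ~ e  [subst: {-} | 2 pending]
  bind d := e
step 2: unify a ~ ((Bool -> Int) -> (e -> Int))  [subst: {d:=e} | 1 pending]
  bind a := ((Bool -> Int) -> (e -> Int))
step 3: unify f ~ ((b -> e) -> List e)  [subst: {d:=e, a:=((Bool -> Int) -> (e -> Int))} | 0 pending]
  bind f := ((b -> e) -> List e)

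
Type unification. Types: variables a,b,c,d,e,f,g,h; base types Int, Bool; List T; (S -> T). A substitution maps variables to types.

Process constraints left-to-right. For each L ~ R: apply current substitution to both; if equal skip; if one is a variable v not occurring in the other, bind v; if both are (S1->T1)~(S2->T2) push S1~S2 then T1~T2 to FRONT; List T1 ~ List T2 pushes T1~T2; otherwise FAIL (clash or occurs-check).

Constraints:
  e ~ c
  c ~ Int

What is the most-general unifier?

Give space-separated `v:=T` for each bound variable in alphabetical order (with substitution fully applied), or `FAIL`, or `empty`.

step 1: unify e ~ c  [subst: {-} | 1 pending]
  bind e := c
step 2: unify c ~ Int  [subst: {e:=c} | 0 pending]
  bind c := Int

Answer: c:=Int e:=Int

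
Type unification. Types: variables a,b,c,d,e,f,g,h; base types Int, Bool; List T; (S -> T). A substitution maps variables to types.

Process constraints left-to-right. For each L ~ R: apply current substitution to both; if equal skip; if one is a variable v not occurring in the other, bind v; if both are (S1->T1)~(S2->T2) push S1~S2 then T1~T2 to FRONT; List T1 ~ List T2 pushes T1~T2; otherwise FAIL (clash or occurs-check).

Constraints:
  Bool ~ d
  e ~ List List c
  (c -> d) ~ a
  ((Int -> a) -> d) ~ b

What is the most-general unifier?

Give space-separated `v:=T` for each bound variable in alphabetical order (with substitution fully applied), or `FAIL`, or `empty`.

step 1: unify Bool ~ d  [subst: {-} | 3 pending]
  bind d := Bool
step 2: unify e ~ List List c  [subst: {d:=Bool} | 2 pending]
  bind e := List List c
step 3: unify (c -> Bool) ~ a  [subst: {d:=Bool, e:=List List c} | 1 pending]
  bind a := (c -> Bool)
step 4: unify ((Int -> (c -> Bool)) -> Bool) ~ b  [subst: {d:=Bool, e:=List List c, a:=(c -> Bool)} | 0 pending]
  bind b := ((Int -> (c -> Bool)) -> Bool)

Answer: a:=(c -> Bool) b:=((Int -> (c -> Bool)) -> Bool) d:=Bool e:=List List c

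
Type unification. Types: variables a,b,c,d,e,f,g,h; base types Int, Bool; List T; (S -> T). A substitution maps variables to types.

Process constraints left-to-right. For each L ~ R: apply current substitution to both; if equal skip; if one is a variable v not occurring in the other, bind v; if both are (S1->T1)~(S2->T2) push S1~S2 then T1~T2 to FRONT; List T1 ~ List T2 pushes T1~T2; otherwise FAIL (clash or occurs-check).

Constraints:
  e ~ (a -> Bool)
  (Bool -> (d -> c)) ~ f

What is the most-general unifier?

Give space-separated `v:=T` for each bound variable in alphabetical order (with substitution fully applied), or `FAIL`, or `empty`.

Answer: e:=(a -> Bool) f:=(Bool -> (d -> c))

Derivation:
step 1: unify e ~ (a -> Bool)  [subst: {-} | 1 pending]
  bind e := (a -> Bool)
step 2: unify (Bool -> (d -> c)) ~ f  [subst: {e:=(a -> Bool)} | 0 pending]
  bind f := (Bool -> (d -> c))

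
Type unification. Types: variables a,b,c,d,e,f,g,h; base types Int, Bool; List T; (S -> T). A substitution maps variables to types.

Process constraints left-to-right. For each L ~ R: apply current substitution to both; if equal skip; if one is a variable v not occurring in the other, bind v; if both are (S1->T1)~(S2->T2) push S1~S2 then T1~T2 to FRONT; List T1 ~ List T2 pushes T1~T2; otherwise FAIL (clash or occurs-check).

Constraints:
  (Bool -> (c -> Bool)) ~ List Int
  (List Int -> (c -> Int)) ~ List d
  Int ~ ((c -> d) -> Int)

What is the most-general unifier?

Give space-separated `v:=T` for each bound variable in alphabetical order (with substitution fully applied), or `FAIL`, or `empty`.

step 1: unify (Bool -> (c -> Bool)) ~ List Int  [subst: {-} | 2 pending]
  clash: (Bool -> (c -> Bool)) vs List Int

Answer: FAIL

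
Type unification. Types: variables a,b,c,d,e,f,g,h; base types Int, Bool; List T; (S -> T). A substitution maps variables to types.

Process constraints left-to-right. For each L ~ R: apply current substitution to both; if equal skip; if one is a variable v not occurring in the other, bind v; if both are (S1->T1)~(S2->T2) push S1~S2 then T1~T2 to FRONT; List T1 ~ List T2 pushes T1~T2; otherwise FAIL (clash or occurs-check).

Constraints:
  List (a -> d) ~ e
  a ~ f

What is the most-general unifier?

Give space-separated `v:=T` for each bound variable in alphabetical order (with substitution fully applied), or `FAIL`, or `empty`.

Answer: a:=f e:=List (f -> d)

Derivation:
step 1: unify List (a -> d) ~ e  [subst: {-} | 1 pending]
  bind e := List (a -> d)
step 2: unify a ~ f  [subst: {e:=List (a -> d)} | 0 pending]
  bind a := f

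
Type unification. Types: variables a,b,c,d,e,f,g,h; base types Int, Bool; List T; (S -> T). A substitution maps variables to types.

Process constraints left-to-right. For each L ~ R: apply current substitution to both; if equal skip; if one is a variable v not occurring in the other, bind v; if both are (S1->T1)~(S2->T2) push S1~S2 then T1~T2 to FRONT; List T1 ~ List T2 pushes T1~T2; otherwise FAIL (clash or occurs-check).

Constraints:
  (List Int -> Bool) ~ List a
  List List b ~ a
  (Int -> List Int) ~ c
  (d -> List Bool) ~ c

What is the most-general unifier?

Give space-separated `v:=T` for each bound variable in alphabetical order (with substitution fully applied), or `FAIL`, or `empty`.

Answer: FAIL

Derivation:
step 1: unify (List Int -> Bool) ~ List a  [subst: {-} | 3 pending]
  clash: (List Int -> Bool) vs List a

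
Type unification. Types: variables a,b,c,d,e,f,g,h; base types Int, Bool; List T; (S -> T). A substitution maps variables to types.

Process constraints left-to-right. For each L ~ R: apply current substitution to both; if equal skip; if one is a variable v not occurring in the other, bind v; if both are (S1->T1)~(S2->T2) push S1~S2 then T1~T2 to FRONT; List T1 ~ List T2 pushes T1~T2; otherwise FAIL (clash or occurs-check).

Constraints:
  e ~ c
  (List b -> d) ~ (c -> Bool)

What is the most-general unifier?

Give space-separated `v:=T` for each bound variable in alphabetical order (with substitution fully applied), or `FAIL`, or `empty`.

step 1: unify e ~ c  [subst: {-} | 1 pending]
  bind e := c
step 2: unify (List b -> d) ~ (c -> Bool)  [subst: {e:=c} | 0 pending]
  -> decompose arrow: push List b~c, d~Bool
step 3: unify List b ~ c  [subst: {e:=c} | 1 pending]
  bind c := List b
step 4: unify d ~ Bool  [subst: {e:=c, c:=List b} | 0 pending]
  bind d := Bool

Answer: c:=List b d:=Bool e:=List b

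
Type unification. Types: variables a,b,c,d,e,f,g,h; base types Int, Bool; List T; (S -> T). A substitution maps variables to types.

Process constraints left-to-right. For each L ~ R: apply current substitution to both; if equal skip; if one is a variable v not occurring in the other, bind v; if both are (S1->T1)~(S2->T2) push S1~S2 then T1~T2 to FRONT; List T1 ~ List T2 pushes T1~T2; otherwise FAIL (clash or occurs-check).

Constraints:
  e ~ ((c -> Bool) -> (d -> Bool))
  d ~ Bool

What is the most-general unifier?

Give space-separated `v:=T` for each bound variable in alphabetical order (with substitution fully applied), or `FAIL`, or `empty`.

step 1: unify e ~ ((c -> Bool) -> (d -> Bool))  [subst: {-} | 1 pending]
  bind e := ((c -> Bool) -> (d -> Bool))
step 2: unify d ~ Bool  [subst: {e:=((c -> Bool) -> (d -> Bool))} | 0 pending]
  bind d := Bool

Answer: d:=Bool e:=((c -> Bool) -> (Bool -> Bool))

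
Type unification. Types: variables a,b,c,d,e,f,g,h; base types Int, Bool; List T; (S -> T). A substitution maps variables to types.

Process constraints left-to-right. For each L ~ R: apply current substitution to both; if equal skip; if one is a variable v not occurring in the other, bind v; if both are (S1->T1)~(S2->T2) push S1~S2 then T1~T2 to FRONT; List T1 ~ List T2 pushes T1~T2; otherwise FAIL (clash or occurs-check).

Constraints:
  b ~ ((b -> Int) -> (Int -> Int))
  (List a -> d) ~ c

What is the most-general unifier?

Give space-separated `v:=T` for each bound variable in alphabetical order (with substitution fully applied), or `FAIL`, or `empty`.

Answer: FAIL

Derivation:
step 1: unify b ~ ((b -> Int) -> (Int -> Int))  [subst: {-} | 1 pending]
  occurs-check fail: b in ((b -> Int) -> (Int -> Int))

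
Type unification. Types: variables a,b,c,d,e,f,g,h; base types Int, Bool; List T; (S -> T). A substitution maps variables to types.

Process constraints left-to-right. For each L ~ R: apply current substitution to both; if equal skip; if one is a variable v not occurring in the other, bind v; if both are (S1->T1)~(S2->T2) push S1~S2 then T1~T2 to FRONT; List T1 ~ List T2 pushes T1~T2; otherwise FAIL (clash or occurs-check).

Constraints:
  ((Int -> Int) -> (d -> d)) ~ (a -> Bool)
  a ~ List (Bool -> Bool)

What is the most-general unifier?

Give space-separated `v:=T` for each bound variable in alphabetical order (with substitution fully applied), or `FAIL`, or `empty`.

Answer: FAIL

Derivation:
step 1: unify ((Int -> Int) -> (d -> d)) ~ (a -> Bool)  [subst: {-} | 1 pending]
  -> decompose arrow: push (Int -> Int)~a, (d -> d)~Bool
step 2: unify (Int -> Int) ~ a  [subst: {-} | 2 pending]
  bind a := (Int -> Int)
step 3: unify (d -> d) ~ Bool  [subst: {a:=(Int -> Int)} | 1 pending]
  clash: (d -> d) vs Bool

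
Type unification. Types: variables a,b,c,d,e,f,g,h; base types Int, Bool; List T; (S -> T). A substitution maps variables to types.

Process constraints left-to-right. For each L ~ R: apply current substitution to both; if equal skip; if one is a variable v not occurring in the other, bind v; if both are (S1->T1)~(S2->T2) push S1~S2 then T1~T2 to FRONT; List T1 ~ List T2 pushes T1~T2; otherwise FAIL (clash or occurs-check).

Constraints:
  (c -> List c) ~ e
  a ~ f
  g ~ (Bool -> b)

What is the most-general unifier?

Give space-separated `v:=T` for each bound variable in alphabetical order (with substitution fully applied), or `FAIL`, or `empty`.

step 1: unify (c -> List c) ~ e  [subst: {-} | 2 pending]
  bind e := (c -> List c)
step 2: unify a ~ f  [subst: {e:=(c -> List c)} | 1 pending]
  bind a := f
step 3: unify g ~ (Bool -> b)  [subst: {e:=(c -> List c), a:=f} | 0 pending]
  bind g := (Bool -> b)

Answer: a:=f e:=(c -> List c) g:=(Bool -> b)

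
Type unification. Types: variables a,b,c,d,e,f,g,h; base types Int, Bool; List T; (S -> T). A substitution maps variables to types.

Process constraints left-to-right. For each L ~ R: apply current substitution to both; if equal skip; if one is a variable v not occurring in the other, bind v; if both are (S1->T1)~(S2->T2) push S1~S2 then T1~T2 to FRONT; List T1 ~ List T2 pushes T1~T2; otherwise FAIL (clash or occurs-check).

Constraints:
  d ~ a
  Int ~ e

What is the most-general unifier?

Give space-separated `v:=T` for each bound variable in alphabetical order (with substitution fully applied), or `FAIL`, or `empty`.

step 1: unify d ~ a  [subst: {-} | 1 pending]
  bind d := a
step 2: unify Int ~ e  [subst: {d:=a} | 0 pending]
  bind e := Int

Answer: d:=a e:=Int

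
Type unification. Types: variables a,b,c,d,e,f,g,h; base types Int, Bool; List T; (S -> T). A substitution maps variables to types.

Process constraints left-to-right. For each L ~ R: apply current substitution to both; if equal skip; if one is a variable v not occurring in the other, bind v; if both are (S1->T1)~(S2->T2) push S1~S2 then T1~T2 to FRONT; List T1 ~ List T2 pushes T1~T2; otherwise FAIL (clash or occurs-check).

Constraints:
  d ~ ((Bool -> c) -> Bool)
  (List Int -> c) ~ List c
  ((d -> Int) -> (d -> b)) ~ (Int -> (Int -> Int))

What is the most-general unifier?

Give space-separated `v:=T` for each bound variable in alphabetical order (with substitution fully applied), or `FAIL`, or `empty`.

step 1: unify d ~ ((Bool -> c) -> Bool)  [subst: {-} | 2 pending]
  bind d := ((Bool -> c) -> Bool)
step 2: unify (List Int -> c) ~ List c  [subst: {d:=((Bool -> c) -> Bool)} | 1 pending]
  clash: (List Int -> c) vs List c

Answer: FAIL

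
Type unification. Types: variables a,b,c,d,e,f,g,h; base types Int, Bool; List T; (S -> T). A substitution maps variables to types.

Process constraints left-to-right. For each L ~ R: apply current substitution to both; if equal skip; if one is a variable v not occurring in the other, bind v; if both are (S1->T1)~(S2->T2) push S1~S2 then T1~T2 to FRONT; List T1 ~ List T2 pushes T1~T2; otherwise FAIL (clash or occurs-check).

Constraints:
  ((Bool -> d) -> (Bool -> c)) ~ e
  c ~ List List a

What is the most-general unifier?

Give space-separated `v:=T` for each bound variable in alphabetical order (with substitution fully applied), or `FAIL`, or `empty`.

step 1: unify ((Bool -> d) -> (Bool -> c)) ~ e  [subst: {-} | 1 pending]
  bind e := ((Bool -> d) -> (Bool -> c))
step 2: unify c ~ List List a  [subst: {e:=((Bool -> d) -> (Bool -> c))} | 0 pending]
  bind c := List List a

Answer: c:=List List a e:=((Bool -> d) -> (Bool -> List List a))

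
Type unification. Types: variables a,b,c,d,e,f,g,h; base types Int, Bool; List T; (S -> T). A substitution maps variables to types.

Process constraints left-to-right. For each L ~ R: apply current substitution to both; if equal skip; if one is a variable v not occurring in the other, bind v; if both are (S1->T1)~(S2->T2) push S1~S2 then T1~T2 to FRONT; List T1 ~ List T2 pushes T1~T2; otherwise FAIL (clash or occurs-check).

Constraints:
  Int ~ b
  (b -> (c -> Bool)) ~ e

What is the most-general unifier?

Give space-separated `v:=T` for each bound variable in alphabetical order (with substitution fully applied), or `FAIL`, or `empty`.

step 1: unify Int ~ b  [subst: {-} | 1 pending]
  bind b := Int
step 2: unify (Int -> (c -> Bool)) ~ e  [subst: {b:=Int} | 0 pending]
  bind e := (Int -> (c -> Bool))

Answer: b:=Int e:=(Int -> (c -> Bool))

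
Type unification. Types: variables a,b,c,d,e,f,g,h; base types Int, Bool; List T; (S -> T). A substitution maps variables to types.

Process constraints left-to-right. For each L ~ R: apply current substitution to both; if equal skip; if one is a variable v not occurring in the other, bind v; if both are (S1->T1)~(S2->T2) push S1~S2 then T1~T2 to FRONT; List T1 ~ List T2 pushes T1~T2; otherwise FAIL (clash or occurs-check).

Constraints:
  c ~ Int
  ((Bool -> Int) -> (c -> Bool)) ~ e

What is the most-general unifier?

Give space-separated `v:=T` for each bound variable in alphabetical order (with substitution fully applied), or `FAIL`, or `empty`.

Answer: c:=Int e:=((Bool -> Int) -> (Int -> Bool))

Derivation:
step 1: unify c ~ Int  [subst: {-} | 1 pending]
  bind c := Int
step 2: unify ((Bool -> Int) -> (Int -> Bool)) ~ e  [subst: {c:=Int} | 0 pending]
  bind e := ((Bool -> Int) -> (Int -> Bool))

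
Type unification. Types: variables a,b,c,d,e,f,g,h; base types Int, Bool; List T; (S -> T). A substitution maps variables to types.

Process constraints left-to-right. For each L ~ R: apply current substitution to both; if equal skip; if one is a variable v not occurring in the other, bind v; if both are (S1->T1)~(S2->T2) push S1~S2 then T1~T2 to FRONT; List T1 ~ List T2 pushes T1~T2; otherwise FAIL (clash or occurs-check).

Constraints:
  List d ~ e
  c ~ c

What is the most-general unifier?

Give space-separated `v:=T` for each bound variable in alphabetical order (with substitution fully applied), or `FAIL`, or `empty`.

step 1: unify List d ~ e  [subst: {-} | 1 pending]
  bind e := List d
step 2: unify c ~ c  [subst: {e:=List d} | 0 pending]
  -> identical, skip

Answer: e:=List d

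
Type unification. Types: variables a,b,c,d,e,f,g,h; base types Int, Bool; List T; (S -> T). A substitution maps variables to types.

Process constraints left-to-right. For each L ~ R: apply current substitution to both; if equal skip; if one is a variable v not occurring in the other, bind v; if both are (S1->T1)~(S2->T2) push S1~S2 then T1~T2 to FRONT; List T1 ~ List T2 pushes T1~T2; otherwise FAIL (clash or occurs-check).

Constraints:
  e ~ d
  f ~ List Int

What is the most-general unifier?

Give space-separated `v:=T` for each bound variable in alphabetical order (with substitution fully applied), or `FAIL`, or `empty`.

step 1: unify e ~ d  [subst: {-} | 1 pending]
  bind e := d
step 2: unify f ~ List Int  [subst: {e:=d} | 0 pending]
  bind f := List Int

Answer: e:=d f:=List Int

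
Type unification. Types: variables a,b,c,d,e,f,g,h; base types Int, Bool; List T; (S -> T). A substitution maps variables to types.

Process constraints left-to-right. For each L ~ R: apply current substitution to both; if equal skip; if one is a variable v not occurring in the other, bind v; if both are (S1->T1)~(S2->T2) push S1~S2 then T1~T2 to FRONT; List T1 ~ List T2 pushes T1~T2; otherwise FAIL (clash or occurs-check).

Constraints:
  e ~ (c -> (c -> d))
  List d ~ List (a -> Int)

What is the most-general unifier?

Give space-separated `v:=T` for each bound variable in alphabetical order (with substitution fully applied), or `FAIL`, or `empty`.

step 1: unify e ~ (c -> (c -> d))  [subst: {-} | 1 pending]
  bind e := (c -> (c -> d))
step 2: unify List d ~ List (a -> Int)  [subst: {e:=(c -> (c -> d))} | 0 pending]
  -> decompose List: push d~(a -> Int)
step 3: unify d ~ (a -> Int)  [subst: {e:=(c -> (c -> d))} | 0 pending]
  bind d := (a -> Int)

Answer: d:=(a -> Int) e:=(c -> (c -> (a -> Int)))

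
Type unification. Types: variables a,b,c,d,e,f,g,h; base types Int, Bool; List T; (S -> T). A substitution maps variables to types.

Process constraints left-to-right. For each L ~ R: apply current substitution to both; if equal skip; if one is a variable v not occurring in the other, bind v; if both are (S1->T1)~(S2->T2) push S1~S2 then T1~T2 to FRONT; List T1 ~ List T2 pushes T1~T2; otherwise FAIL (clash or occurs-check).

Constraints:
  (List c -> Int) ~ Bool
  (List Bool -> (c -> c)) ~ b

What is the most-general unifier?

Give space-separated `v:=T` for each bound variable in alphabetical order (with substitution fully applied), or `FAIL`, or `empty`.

Answer: FAIL

Derivation:
step 1: unify (List c -> Int) ~ Bool  [subst: {-} | 1 pending]
  clash: (List c -> Int) vs Bool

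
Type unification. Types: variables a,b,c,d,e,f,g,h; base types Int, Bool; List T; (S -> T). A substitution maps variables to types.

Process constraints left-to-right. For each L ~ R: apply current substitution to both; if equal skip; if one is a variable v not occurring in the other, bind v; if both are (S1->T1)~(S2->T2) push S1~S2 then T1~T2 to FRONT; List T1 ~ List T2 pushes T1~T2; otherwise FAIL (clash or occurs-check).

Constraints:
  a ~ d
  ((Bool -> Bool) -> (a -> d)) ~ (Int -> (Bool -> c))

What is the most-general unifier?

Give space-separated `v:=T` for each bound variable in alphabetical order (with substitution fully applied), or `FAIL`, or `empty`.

Answer: FAIL

Derivation:
step 1: unify a ~ d  [subst: {-} | 1 pending]
  bind a := d
step 2: unify ((Bool -> Bool) -> (d -> d)) ~ (Int -> (Bool -> c))  [subst: {a:=d} | 0 pending]
  -> decompose arrow: push (Bool -> Bool)~Int, (d -> d)~(Bool -> c)
step 3: unify (Bool -> Bool) ~ Int  [subst: {a:=d} | 1 pending]
  clash: (Bool -> Bool) vs Int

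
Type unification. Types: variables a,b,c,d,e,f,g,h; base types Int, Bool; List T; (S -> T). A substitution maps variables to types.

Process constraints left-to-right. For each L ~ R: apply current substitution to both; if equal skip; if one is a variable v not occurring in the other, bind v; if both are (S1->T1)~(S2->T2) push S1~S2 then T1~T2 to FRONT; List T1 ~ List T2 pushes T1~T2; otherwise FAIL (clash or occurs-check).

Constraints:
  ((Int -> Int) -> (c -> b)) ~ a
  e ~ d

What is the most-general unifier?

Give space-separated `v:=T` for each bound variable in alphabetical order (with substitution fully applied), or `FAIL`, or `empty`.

step 1: unify ((Int -> Int) -> (c -> b)) ~ a  [subst: {-} | 1 pending]
  bind a := ((Int -> Int) -> (c -> b))
step 2: unify e ~ d  [subst: {a:=((Int -> Int) -> (c -> b))} | 0 pending]
  bind e := d

Answer: a:=((Int -> Int) -> (c -> b)) e:=d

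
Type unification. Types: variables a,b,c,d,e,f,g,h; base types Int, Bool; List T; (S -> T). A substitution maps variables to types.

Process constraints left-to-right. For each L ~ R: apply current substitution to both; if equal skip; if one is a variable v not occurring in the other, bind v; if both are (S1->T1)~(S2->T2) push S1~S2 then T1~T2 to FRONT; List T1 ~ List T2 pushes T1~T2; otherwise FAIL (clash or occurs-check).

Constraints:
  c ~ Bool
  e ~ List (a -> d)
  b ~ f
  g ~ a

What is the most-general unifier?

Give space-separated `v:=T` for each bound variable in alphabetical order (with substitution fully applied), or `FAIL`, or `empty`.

Answer: b:=f c:=Bool e:=List (a -> d) g:=a

Derivation:
step 1: unify c ~ Bool  [subst: {-} | 3 pending]
  bind c := Bool
step 2: unify e ~ List (a -> d)  [subst: {c:=Bool} | 2 pending]
  bind e := List (a -> d)
step 3: unify b ~ f  [subst: {c:=Bool, e:=List (a -> d)} | 1 pending]
  bind b := f
step 4: unify g ~ a  [subst: {c:=Bool, e:=List (a -> d), b:=f} | 0 pending]
  bind g := a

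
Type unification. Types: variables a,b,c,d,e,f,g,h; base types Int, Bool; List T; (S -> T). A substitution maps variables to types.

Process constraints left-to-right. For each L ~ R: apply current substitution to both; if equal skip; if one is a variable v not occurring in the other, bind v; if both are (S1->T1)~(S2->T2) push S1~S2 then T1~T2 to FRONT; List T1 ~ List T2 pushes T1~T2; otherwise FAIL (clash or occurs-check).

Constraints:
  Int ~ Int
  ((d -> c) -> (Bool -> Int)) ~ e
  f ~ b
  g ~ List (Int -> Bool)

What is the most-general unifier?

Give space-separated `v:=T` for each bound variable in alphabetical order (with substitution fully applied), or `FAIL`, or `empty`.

step 1: unify Int ~ Int  [subst: {-} | 3 pending]
  -> identical, skip
step 2: unify ((d -> c) -> (Bool -> Int)) ~ e  [subst: {-} | 2 pending]
  bind e := ((d -> c) -> (Bool -> Int))
step 3: unify f ~ b  [subst: {e:=((d -> c) -> (Bool -> Int))} | 1 pending]
  bind f := b
step 4: unify g ~ List (Int -> Bool)  [subst: {e:=((d -> c) -> (Bool -> Int)), f:=b} | 0 pending]
  bind g := List (Int -> Bool)

Answer: e:=((d -> c) -> (Bool -> Int)) f:=b g:=List (Int -> Bool)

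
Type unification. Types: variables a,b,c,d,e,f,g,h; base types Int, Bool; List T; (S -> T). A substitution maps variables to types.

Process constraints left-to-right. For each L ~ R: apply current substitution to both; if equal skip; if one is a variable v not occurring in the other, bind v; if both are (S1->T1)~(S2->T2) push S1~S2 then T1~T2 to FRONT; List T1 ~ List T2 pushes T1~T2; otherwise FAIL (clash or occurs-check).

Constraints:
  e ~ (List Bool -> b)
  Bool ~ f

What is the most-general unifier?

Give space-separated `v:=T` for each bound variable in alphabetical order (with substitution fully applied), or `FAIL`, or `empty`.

Answer: e:=(List Bool -> b) f:=Bool

Derivation:
step 1: unify e ~ (List Bool -> b)  [subst: {-} | 1 pending]
  bind e := (List Bool -> b)
step 2: unify Bool ~ f  [subst: {e:=(List Bool -> b)} | 0 pending]
  bind f := Bool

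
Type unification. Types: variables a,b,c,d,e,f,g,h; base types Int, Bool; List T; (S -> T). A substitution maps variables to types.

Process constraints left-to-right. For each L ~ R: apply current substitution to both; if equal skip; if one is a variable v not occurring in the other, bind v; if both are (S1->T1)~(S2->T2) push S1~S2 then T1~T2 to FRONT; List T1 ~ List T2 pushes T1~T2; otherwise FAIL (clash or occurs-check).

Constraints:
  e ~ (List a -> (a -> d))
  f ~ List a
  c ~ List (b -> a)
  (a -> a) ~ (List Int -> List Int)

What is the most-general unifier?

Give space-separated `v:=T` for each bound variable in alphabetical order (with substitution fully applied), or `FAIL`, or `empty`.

step 1: unify e ~ (List a -> (a -> d))  [subst: {-} | 3 pending]
  bind e := (List a -> (a -> d))
step 2: unify f ~ List a  [subst: {e:=(List a -> (a -> d))} | 2 pending]
  bind f := List a
step 3: unify c ~ List (b -> a)  [subst: {e:=(List a -> (a -> d)), f:=List a} | 1 pending]
  bind c := List (b -> a)
step 4: unify (a -> a) ~ (List Int -> List Int)  [subst: {e:=(List a -> (a -> d)), f:=List a, c:=List (b -> a)} | 0 pending]
  -> decompose arrow: push a~List Int, a~List Int
step 5: unify a ~ List Int  [subst: {e:=(List a -> (a -> d)), f:=List a, c:=List (b -> a)} | 1 pending]
  bind a := List Int
step 6: unify List Int ~ List Int  [subst: {e:=(List a -> (a -> d)), f:=List a, c:=List (b -> a), a:=List Int} | 0 pending]
  -> identical, skip

Answer: a:=List Int c:=List (b -> List Int) e:=(List List Int -> (List Int -> d)) f:=List List Int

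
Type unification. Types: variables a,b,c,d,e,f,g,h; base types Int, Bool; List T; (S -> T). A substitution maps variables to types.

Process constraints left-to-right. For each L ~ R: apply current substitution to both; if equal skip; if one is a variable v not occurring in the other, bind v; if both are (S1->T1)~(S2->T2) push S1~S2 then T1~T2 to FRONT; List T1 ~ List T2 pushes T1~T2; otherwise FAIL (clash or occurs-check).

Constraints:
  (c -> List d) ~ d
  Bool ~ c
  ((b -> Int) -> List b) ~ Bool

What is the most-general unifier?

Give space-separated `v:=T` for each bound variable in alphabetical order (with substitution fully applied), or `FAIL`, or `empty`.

Answer: FAIL

Derivation:
step 1: unify (c -> List d) ~ d  [subst: {-} | 2 pending]
  occurs-check fail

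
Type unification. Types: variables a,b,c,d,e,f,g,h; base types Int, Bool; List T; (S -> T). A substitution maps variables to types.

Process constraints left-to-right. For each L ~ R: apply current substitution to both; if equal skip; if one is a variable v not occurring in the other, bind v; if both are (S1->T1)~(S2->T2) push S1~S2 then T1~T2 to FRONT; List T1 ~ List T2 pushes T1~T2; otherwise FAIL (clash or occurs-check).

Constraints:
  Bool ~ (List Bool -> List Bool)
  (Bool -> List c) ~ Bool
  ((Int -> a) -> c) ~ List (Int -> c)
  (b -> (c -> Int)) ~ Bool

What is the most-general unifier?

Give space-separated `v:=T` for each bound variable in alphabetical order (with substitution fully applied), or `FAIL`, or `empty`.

Answer: FAIL

Derivation:
step 1: unify Bool ~ (List Bool -> List Bool)  [subst: {-} | 3 pending]
  clash: Bool vs (List Bool -> List Bool)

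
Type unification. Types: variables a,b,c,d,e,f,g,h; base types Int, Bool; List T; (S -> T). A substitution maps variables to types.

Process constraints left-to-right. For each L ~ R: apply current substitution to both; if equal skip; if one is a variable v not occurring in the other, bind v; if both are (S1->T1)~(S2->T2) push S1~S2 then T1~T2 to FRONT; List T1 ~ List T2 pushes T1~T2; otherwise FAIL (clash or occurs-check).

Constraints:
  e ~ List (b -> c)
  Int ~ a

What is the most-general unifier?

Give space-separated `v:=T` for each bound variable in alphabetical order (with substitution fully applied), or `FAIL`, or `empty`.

Answer: a:=Int e:=List (b -> c)

Derivation:
step 1: unify e ~ List (b -> c)  [subst: {-} | 1 pending]
  bind e := List (b -> c)
step 2: unify Int ~ a  [subst: {e:=List (b -> c)} | 0 pending]
  bind a := Int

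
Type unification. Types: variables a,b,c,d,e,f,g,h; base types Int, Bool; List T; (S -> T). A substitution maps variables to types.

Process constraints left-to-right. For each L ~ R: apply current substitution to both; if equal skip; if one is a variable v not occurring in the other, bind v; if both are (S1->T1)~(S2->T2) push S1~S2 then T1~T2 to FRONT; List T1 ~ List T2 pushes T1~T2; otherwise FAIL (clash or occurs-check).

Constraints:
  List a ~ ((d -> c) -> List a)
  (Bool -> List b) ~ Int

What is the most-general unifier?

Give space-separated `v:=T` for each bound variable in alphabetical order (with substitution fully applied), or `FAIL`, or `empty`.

step 1: unify List a ~ ((d -> c) -> List a)  [subst: {-} | 1 pending]
  clash: List a vs ((d -> c) -> List a)

Answer: FAIL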